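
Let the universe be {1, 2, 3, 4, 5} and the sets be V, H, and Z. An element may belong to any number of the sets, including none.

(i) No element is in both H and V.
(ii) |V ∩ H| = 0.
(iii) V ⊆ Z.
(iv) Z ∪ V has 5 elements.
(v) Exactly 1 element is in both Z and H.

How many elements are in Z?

5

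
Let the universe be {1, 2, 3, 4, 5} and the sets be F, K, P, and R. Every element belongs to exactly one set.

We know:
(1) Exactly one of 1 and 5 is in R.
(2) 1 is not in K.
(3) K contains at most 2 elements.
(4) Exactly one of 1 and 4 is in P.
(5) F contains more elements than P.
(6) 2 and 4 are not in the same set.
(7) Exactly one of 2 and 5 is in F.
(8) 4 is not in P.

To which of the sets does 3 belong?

3: F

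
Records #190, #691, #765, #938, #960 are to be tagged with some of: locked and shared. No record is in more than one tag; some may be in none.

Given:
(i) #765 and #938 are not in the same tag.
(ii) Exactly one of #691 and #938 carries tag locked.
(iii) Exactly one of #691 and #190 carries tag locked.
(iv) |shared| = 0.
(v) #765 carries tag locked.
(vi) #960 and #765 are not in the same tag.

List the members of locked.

From (v): #765 ∈ locked.
(i): #938 ∉ locked.
(ii) (exactly one): #691 ∈ locked.
(iii) (exactly one): #190 ∉ locked.
(iv): shared already has 0, so the rest are out.
(vi): #960 ∉ locked.

locked = {#691, #765}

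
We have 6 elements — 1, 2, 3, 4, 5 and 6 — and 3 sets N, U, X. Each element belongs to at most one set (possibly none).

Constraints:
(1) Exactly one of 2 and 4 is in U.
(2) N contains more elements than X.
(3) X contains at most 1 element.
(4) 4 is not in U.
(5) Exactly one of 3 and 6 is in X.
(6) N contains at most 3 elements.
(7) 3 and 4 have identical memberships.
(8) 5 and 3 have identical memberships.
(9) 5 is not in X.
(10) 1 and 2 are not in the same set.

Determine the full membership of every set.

From (4): 4 ∉ U.
From (9): 5 ∉ X.
(1) (exactly one): 2 ∈ U.
(7): 3 matches 4: 3 ∉ U.
(8): 5 matches 3: 5 ∉ U.
(8): 3 matches 5: 3 ∉ X.
(10): 1 ∉ U.
(5) (exactly one): 6 ∈ X.
(7): 4 matches 3: 4 ∉ X.
(3): X already has 1, so the rest are out.
Suppose 1 ∈ N: no assignment then satisfies all the clues, so 1 ∉ N.

N = {3, 4, 5}; U = {2}; X = {6}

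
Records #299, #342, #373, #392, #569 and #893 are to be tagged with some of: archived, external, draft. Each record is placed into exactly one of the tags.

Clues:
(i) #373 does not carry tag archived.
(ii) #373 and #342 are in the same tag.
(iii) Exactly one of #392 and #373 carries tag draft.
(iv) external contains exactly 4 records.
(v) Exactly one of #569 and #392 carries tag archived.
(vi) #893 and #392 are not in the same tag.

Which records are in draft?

draft = {#392}

From (i): #373 ∉ archived.
(ii): #342 matches #373: #342 ∉ archived.
Suppose #299 ∈ draft: no assignment then satisfies all the clues, so #299 ∉ draft.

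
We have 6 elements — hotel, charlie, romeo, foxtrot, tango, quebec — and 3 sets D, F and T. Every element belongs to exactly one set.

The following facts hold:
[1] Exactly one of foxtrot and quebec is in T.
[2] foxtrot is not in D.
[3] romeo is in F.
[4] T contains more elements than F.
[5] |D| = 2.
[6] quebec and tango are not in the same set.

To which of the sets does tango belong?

tango: T

From (2): foxtrot ∉ D.
From (3): romeo ∈ F.
Suppose tango ∈ D: no assignment then satisfies all the clues, so tango ∉ D.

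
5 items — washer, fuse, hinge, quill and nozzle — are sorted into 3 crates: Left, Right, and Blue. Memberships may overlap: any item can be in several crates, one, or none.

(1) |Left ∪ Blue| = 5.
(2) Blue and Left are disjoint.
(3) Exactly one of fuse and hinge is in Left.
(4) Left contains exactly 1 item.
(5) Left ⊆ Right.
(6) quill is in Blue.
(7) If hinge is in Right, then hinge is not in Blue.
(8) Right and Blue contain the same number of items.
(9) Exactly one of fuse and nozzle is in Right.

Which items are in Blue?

Blue = {fuse, nozzle, quill, washer}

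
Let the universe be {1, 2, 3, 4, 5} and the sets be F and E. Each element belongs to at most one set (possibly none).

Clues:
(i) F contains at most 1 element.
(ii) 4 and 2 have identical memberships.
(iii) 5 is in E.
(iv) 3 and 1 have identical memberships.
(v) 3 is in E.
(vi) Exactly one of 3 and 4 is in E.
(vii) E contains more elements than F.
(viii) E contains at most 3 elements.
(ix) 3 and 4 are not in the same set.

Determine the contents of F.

F = {}

From (iii): 5 ∈ E.
From (v): 3 ∈ E.
(iv): 1 matches 3: 1 ∉ F.
(iv): 1 matches 3: 1 ∈ E.
(vi) (exactly one): 4 ∉ E.
(viii): E already has 3, so the rest are out.
Suppose 2 ∈ F: no assignment then satisfies all the clues, so 2 ∉ F.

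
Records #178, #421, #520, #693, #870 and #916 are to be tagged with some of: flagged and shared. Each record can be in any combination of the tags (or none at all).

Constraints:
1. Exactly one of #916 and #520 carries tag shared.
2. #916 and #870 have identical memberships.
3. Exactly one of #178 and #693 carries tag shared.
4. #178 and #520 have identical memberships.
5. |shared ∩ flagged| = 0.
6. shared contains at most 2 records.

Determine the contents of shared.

shared = {#178, #520}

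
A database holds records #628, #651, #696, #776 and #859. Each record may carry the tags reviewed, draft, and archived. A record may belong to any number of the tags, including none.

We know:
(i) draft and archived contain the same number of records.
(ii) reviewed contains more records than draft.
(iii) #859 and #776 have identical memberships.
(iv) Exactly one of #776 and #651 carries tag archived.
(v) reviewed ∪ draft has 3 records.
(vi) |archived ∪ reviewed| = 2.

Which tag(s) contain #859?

#859: none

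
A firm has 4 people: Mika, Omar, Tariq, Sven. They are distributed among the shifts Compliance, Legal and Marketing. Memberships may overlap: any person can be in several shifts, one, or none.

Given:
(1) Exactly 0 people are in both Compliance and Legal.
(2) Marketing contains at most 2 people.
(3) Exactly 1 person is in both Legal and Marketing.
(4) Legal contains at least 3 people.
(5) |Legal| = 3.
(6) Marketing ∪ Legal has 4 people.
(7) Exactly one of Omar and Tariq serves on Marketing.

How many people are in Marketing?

2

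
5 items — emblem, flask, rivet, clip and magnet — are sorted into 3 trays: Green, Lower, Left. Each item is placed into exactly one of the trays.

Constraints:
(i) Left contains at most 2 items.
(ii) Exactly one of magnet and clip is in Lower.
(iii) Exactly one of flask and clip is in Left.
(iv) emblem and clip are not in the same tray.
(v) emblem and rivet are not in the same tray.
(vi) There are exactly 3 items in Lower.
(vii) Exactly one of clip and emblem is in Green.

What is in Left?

Left = {clip}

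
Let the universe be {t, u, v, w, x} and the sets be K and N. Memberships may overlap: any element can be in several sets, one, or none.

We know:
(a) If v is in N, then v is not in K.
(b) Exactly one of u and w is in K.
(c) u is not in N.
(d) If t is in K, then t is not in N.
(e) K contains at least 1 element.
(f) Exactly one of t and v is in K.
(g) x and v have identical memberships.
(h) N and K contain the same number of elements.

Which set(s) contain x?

From (c): u ∉ N.
Suppose x ∈ K: no assignment then satisfies all the clues, so x ∉ K.

x: N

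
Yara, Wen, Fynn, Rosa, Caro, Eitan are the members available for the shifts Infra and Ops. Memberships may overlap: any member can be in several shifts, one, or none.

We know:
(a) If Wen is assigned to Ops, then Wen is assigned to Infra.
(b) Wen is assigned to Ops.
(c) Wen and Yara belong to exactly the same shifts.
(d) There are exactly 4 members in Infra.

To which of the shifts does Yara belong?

Yara: Infra, Ops

From (b): Wen ∈ Ops.
(a): Wen ∈ Infra.
(c): Yara matches Wen: Yara ∈ Infra.
(c): Yara matches Wen: Yara ∈ Ops.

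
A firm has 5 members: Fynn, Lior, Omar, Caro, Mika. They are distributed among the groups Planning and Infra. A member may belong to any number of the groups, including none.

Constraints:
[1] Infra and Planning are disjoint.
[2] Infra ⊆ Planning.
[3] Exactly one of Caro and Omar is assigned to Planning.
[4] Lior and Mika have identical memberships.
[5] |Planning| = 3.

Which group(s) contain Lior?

Lior: Planning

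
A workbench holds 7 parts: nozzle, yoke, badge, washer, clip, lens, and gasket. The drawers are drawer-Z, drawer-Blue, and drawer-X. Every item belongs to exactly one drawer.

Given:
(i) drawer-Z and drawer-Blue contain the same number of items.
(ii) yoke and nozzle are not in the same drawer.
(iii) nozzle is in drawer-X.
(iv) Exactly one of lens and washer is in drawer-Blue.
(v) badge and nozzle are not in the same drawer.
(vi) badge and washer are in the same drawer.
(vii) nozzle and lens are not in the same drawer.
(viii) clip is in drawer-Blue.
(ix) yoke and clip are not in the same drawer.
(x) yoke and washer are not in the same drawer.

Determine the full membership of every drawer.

From (iii): nozzle ∈ drawer-X.
From (viii): clip ∈ drawer-Blue.
(ii): yoke ∉ drawer-X.
(v): badge ∉ drawer-X.
(vi): washer matches badge: washer ∉ drawer-X.
(vii): lens ∉ drawer-X.
(ix): yoke ∉ drawer-Blue.
Only one drawer left: yoke ∈ drawer-Z.
(x): washer ∉ drawer-Z.
Only one drawer left: washer ∈ drawer-Blue.
(iv) (exactly one): lens ∉ drawer-Blue.
Suppose gasket ∉ drawer-Z: no assignment then satisfies all the clues, so gasket ∈ drawer-Z.

drawer-Z = {gasket, lens, yoke}; drawer-Blue = {badge, clip, washer}; drawer-X = {nozzle}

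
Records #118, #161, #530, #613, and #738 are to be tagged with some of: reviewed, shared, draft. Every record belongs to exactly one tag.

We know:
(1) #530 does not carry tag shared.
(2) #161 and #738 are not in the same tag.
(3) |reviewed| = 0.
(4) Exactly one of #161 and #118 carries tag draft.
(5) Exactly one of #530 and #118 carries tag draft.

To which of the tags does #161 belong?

#161: draft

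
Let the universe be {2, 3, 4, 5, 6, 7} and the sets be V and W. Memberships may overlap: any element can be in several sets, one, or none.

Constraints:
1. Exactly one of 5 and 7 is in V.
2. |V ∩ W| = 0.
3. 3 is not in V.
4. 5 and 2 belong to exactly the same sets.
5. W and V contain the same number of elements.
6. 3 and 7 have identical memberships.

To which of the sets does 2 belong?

From (3): 3 ∉ V.
(6): 7 matches 3: 7 ∉ V.
(1) (exactly one): 5 ∈ V.
(4): 2 matches 5: 2 ∈ V.
Suppose 2 ∈ W: no assignment then satisfies all the clues, so 2 ∉ W.

2: V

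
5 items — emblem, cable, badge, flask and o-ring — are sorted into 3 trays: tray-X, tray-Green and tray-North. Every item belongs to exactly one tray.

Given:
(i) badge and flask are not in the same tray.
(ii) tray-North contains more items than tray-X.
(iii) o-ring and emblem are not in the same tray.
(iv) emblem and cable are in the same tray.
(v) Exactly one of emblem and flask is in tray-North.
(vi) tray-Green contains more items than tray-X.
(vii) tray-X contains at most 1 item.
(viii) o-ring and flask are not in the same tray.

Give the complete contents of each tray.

tray-X = {flask}; tray-Green = {badge, o-ring}; tray-North = {cable, emblem}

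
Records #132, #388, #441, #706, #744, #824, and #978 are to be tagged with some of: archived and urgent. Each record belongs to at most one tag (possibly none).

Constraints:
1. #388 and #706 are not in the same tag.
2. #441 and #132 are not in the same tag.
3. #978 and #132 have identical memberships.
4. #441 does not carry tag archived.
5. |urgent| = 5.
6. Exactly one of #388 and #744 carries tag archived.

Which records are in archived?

archived = {#388}

From (4): #441 ∉ archived.
Suppose #132 ∈ archived: no assignment then satisfies all the clues, so #132 ∉ archived.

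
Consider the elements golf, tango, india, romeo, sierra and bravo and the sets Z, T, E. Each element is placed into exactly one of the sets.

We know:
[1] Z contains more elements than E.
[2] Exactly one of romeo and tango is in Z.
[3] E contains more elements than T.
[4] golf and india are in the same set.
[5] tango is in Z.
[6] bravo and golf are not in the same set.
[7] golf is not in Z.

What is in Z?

Z = {bravo, sierra, tango}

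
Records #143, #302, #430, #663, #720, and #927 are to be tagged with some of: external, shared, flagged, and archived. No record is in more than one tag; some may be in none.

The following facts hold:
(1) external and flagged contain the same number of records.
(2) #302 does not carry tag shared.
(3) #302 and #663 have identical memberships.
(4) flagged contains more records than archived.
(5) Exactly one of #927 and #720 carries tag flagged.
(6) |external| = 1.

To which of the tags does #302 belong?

From (2): #302 ∉ shared.
(3): #663 matches #302: #663 ∉ shared.
Suppose #302 ∈ external: no assignment then satisfies all the clues, so #302 ∉ external.

#302: none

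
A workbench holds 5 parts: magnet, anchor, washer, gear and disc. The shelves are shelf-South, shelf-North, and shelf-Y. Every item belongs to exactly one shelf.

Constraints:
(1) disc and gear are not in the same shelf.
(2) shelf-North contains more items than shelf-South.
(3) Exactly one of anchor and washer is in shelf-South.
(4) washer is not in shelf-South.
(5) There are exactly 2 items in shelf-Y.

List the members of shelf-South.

From (4): washer ∉ shelf-South.
(3) (exactly one): anchor ∈ shelf-South.
Suppose magnet ∈ shelf-South: no assignment then satisfies all the clues, so magnet ∉ shelf-South.

shelf-South = {anchor}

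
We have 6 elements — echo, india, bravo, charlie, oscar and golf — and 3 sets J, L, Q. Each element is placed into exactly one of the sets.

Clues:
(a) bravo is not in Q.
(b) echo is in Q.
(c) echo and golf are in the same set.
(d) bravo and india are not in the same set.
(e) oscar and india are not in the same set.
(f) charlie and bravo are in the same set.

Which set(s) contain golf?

From (a): bravo ∉ Q.
From (b): echo ∈ Q.
(c): golf matches echo: golf ∉ J.
(c): golf matches echo: golf ∉ L.
(c): golf matches echo: golf ∈ Q.
(f): charlie matches bravo: charlie ∉ Q.

golf: Q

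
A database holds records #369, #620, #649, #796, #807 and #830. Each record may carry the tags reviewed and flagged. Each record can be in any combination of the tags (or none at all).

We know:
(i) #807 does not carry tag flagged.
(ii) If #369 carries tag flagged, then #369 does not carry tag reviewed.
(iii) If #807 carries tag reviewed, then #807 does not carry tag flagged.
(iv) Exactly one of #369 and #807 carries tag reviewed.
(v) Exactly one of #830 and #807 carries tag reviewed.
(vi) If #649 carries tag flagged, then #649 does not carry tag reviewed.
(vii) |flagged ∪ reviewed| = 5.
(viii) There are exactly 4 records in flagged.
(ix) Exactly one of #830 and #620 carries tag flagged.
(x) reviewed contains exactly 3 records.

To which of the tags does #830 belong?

From (i): #807 ∉ flagged.
Suppose #830 ∈ reviewed: no assignment then satisfies all the clues, so #830 ∉ reviewed.

#830: none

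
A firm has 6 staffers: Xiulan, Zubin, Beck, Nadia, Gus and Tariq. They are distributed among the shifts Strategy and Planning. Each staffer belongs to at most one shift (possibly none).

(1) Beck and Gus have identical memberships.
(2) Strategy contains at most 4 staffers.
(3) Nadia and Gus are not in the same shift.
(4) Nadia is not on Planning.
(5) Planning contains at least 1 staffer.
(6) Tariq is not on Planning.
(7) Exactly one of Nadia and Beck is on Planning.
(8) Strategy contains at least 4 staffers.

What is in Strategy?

Strategy = {Nadia, Tariq, Xiulan, Zubin}

From (4): Nadia ∉ Planning.
From (6): Tariq ∉ Planning.
(7) (exactly one): Beck ∈ Planning.
(1): Gus matches Beck: Gus ∉ Strategy.
(1): Gus matches Beck: Gus ∈ Planning.
(8): only 4 candidates remain for Strategy, so all are in.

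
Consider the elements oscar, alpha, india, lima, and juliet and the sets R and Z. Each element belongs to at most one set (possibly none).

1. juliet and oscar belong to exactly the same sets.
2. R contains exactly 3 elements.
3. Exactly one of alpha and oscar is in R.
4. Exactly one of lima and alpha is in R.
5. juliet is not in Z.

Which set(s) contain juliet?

juliet: R

From (5): juliet ∉ Z.
(1): oscar matches juliet: oscar ∉ Z.
Suppose juliet ∉ R: no assignment then satisfies all the clues, so juliet ∈ R.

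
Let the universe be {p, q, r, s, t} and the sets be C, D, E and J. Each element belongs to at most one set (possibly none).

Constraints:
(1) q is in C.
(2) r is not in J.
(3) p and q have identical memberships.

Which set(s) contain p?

p: C

From (1): q ∈ C.
From (2): r ∉ J.
(3): p matches q: p ∈ C.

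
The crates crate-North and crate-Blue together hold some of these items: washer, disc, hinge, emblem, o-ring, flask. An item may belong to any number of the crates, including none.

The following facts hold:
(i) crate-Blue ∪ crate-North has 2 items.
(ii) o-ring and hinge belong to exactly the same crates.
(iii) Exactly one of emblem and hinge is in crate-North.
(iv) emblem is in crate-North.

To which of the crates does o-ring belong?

From (iv): emblem ∈ crate-North.
(iii) (exactly one): hinge ∉ crate-North.
(ii): o-ring matches hinge: o-ring ∉ crate-North.
Suppose o-ring ∈ crate-Blue: no assignment then satisfies all the clues, so o-ring ∉ crate-Blue.

o-ring: none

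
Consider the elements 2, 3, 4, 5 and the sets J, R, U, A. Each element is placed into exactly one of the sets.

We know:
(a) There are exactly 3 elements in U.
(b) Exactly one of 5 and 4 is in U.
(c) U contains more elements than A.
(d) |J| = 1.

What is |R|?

0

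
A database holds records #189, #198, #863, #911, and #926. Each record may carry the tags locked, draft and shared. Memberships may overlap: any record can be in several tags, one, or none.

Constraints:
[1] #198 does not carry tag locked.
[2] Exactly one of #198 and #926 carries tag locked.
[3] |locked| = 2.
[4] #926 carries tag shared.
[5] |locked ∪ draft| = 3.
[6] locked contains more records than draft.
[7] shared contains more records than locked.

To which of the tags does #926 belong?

From (1): #198 ∉ locked.
From (4): #926 ∈ shared.
(2) (exactly one): #926 ∈ locked.
Suppose #926 ∈ draft: no assignment then satisfies all the clues, so #926 ∉ draft.

#926: locked, shared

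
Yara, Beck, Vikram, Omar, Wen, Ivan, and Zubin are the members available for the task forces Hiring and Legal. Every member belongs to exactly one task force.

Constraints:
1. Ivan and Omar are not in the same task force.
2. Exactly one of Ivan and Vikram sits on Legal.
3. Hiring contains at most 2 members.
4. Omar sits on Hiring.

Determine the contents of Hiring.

From (4): Omar ∈ Hiring.
(1): Ivan ∉ Hiring.
Only one task force left: Ivan ∈ Legal.
(2) (exactly one): Vikram ∉ Legal.
Only one task force left: Vikram ∈ Hiring.
(3): Hiring already has 2, so the rest are out.
Only one task force left: Yara ∈ Legal.
Only one task force left: Beck ∈ Legal.
Only one task force left: Wen ∈ Legal.
Only one task force left: Zubin ∈ Legal.

Hiring = {Omar, Vikram}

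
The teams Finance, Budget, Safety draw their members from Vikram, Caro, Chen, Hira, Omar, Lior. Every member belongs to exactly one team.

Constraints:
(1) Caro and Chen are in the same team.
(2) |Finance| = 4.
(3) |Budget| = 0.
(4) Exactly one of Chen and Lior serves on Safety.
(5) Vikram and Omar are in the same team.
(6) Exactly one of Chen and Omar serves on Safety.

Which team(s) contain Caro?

Caro: Safety

(3): Budget already has 0, so the rest are out.
Suppose Caro ∈ Finance: no assignment then satisfies all the clues, so Caro ∉ Finance.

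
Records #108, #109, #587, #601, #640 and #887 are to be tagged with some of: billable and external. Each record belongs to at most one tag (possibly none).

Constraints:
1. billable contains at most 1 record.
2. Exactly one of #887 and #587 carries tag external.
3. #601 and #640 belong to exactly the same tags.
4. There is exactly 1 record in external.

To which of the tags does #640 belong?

#640: none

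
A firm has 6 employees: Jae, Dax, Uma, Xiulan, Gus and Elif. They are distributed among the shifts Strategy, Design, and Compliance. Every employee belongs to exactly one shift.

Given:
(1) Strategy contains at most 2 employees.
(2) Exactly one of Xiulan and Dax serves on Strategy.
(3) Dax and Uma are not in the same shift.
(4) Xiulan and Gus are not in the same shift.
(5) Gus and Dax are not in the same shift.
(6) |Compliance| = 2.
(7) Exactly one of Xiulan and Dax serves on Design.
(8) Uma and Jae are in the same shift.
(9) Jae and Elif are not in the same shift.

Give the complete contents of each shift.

Strategy = {Dax}; Design = {Jae, Uma, Xiulan}; Compliance = {Elif, Gus}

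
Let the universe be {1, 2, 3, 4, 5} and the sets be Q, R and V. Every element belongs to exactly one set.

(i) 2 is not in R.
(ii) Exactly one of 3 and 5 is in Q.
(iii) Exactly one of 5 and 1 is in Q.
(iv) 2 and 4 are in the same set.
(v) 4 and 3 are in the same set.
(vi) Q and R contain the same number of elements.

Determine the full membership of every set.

Q = {5}; R = {1}; V = {2, 3, 4}

From (i): 2 ∉ R.
(iv): 4 matches 2: 4 ∉ R.
(v): 3 matches 4: 3 ∉ R.
Suppose 1 ∈ Q: no assignment then satisfies all the clues, so 1 ∉ Q.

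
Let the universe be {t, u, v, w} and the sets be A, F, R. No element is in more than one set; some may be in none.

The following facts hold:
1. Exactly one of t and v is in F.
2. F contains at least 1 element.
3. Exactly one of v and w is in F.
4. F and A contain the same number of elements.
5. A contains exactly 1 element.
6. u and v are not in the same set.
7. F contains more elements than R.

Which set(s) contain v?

v: F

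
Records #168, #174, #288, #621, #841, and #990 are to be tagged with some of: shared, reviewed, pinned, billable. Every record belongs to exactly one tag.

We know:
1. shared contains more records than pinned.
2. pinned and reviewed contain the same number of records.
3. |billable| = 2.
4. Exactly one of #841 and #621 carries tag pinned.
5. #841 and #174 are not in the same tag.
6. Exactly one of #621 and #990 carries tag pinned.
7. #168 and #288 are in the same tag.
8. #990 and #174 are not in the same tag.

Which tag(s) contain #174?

#174: reviewed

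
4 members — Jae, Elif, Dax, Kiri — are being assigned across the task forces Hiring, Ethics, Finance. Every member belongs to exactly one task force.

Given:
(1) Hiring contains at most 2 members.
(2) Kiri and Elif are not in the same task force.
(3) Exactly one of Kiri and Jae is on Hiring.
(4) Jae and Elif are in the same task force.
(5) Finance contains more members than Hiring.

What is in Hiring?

Hiring = {Kiri}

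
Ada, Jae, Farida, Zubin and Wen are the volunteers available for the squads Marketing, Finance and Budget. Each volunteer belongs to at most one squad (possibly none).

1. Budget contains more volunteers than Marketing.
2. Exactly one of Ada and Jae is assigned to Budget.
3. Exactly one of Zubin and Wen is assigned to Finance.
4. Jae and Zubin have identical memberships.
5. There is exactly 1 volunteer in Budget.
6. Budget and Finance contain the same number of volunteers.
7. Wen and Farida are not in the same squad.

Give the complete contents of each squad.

Marketing = {}; Finance = {Wen}; Budget = {Ada}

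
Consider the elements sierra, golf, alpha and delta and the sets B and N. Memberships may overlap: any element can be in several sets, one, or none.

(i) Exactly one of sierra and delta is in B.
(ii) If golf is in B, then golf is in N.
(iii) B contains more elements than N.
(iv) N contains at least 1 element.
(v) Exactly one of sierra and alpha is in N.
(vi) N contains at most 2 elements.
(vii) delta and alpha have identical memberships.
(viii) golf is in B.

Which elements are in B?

From (viii): golf ∈ B.
(ii): golf ∈ N.
Suppose sierra ∈ B: no assignment then satisfies all the clues, so sierra ∉ B.

B = {alpha, delta, golf}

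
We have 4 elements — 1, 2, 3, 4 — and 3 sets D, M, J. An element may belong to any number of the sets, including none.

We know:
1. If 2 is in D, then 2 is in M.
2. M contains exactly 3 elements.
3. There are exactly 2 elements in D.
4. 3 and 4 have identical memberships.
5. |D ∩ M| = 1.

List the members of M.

M = {2, 3, 4}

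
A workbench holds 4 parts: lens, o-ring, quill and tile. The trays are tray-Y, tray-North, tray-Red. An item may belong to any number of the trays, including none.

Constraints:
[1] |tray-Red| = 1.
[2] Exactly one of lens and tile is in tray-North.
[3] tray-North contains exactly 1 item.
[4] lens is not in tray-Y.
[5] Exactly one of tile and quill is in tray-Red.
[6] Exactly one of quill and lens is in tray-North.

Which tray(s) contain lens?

lens: tray-North

From (4): lens ∉ tray-Y.
Suppose lens ∉ tray-North: no assignment then satisfies all the clues, so lens ∈ tray-North.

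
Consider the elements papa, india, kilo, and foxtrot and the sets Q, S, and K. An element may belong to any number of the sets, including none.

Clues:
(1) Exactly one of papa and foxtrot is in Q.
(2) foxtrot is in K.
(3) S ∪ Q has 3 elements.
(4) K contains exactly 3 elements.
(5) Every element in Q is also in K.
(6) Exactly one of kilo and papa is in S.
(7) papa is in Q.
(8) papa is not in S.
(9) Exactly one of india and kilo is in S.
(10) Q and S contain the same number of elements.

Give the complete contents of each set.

Q = {kilo, papa}; S = {foxtrot, kilo}; K = {foxtrot, kilo, papa}

From (2): foxtrot ∈ K.
From (7): papa ∈ Q.
From (8): papa ∉ S.
(1) (exactly one): foxtrot ∉ Q.
(5) with papa ∈ Q: papa ∈ K.
(6) (exactly one): kilo ∈ S.
(9) (exactly one): india ∉ S.
Suppose india ∈ Q: no assignment then satisfies all the clues, so india ∉ Q.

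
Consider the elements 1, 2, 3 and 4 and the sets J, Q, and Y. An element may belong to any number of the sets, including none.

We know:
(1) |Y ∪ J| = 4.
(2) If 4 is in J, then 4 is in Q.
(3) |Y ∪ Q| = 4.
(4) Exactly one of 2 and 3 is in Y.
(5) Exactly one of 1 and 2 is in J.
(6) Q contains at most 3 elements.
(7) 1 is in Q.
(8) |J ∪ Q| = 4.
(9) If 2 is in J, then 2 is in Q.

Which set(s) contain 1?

1: Q, Y

From (7): 1 ∈ Q.
Suppose 1 ∈ J: no assignment then satisfies all the clues, so 1 ∉ J.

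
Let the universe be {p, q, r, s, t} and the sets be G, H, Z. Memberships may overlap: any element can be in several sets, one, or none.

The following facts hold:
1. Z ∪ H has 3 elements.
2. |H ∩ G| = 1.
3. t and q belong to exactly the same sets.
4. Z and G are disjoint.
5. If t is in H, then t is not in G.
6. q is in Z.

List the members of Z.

Z = {q, t}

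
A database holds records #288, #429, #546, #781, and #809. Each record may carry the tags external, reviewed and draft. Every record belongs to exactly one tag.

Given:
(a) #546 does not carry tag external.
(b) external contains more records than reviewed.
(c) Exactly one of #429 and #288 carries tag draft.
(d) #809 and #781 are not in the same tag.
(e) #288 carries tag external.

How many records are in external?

2

From (a): #546 ∉ external.
From (e): #288 ∈ external.
(c) (exactly one): #429 ∈ draft.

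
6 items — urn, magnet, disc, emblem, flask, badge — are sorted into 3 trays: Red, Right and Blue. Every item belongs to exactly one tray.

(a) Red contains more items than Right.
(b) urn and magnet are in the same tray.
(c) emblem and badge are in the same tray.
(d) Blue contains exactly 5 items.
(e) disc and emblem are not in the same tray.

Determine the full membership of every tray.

Red = {disc}; Right = {}; Blue = {badge, emblem, flask, magnet, urn}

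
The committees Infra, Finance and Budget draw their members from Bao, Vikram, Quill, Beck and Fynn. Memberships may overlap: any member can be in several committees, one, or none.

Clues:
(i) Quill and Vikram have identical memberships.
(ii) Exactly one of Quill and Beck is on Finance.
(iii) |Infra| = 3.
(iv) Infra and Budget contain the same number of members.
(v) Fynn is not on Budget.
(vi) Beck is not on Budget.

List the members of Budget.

Budget = {Bao, Quill, Vikram}

From (v): Fynn ∉ Budget.
From (vi): Beck ∉ Budget.
Suppose Bao ∉ Budget: no assignment then satisfies all the clues, so Bao ∈ Budget.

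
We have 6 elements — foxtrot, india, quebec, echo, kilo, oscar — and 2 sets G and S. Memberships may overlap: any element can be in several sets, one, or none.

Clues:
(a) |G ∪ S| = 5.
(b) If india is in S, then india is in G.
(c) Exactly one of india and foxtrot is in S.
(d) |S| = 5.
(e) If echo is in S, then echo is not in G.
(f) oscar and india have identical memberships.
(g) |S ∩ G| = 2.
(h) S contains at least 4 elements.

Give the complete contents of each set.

G = {india, oscar}; S = {echo, india, kilo, oscar, quebec}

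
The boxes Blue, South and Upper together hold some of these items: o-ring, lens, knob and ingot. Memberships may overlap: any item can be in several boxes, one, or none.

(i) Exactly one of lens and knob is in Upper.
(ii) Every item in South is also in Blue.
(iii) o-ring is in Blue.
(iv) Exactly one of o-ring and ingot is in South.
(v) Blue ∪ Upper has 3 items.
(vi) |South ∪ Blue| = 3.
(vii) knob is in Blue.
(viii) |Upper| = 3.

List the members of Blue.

Blue = {ingot, knob, o-ring}

From (iii): o-ring ∈ Blue.
From (vii): knob ∈ Blue.
Suppose lens ∈ Blue: no assignment then satisfies all the clues, so lens ∉ Blue.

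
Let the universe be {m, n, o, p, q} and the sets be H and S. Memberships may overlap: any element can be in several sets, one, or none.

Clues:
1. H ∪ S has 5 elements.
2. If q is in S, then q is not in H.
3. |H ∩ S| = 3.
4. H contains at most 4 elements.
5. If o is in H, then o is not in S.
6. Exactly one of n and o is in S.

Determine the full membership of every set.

H = {m, n, o, p}; S = {m, n, p, q}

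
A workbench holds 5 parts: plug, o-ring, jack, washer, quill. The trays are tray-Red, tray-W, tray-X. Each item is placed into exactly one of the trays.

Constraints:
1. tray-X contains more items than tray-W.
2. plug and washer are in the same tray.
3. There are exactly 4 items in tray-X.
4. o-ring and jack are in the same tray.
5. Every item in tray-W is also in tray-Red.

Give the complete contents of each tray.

tray-Red = {quill}; tray-W = {}; tray-X = {jack, o-ring, plug, washer}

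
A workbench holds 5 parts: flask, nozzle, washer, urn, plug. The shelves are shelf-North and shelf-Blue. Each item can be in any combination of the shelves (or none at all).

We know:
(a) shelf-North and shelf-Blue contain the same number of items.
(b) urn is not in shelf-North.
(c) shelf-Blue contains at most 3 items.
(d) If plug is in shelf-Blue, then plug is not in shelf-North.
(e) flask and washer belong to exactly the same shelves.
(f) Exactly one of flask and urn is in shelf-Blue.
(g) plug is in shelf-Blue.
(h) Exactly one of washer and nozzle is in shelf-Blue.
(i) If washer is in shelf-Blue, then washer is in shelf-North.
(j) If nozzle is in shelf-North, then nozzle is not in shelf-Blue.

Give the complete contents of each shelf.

shelf-North = {flask, nozzle, washer}; shelf-Blue = {flask, plug, washer}

From (b): urn ∉ shelf-North.
From (g): plug ∈ shelf-Blue.
(d): plug ∉ shelf-North.
Suppose flask ∉ shelf-North: no assignment then satisfies all the clues, so flask ∈ shelf-North.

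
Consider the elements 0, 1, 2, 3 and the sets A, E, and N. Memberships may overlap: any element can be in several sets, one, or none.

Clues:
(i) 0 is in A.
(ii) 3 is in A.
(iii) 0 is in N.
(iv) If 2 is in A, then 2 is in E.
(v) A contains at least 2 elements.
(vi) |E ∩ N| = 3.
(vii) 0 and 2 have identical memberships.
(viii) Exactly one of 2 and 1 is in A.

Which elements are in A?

A = {0, 2, 3}

From (i): 0 ∈ A.
From (ii): 3 ∈ A.
From (iii): 0 ∈ N.
(vii): 2 matches 0: 2 ∈ A.
(vii): 2 matches 0: 2 ∈ N.
(viii) (exactly one): 1 ∉ A.
(iv): 2 ∈ E.
(vii): 0 matches 2: 0 ∈ E.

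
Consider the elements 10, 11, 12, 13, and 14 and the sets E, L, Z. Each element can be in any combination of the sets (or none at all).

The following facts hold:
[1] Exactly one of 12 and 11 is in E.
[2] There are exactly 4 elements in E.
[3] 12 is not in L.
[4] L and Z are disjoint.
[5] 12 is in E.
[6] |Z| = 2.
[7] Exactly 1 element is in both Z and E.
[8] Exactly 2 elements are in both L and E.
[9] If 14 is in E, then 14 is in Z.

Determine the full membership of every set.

E = {10, 12, 13, 14}; L = {10, 13}; Z = {11, 14}

From (3): 12 ∉ L.
From (5): 12 ∈ E.
(1) (exactly one): 11 ∉ E.
(2): only 4 candidates remain for E, so all are in.
(9): 14 ∈ Z.
(4) (disjoint): 14 ∉ L.
Suppose 10 ∉ L: no assignment then satisfies all the clues, so 10 ∈ L.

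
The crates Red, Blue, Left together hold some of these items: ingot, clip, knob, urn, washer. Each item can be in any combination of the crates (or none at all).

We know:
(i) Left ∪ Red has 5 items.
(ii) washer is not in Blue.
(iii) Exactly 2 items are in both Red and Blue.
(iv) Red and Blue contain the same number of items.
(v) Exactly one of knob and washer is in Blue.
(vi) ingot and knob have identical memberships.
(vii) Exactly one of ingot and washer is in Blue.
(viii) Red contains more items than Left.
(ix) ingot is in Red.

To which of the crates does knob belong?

From (ii): washer ∉ Blue.
From (ix): ingot ∈ Red.
(v) (exactly one): knob ∈ Blue.
(vi): knob matches ingot: knob ∈ Red.
(vi): ingot matches knob: ingot ∈ Blue.
Suppose knob ∈ Left: no assignment then satisfies all the clues, so knob ∉ Left.

knob: Blue, Red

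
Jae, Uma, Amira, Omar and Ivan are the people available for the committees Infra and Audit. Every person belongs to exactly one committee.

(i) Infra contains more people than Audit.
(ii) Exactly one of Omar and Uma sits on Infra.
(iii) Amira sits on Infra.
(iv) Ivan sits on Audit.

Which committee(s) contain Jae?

Jae: Infra

From (iii): Amira ∈ Infra.
From (iv): Ivan ∈ Audit.
Suppose Jae ∉ Infra: no assignment then satisfies all the clues, so Jae ∈ Infra.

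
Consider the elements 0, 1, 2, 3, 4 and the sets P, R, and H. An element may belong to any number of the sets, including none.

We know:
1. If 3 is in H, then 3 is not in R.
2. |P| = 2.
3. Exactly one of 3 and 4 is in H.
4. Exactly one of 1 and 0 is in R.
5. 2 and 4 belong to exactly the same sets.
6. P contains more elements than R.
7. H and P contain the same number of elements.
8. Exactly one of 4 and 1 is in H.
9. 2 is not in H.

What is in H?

H = {1, 3}

From (9): 2 ∉ H.
(5): 4 matches 2: 4 ∉ H.
(8) (exactly one): 1 ∈ H.
(3) (exactly one): 3 ∈ H.
(1): 3 ∉ R.
Suppose 0 ∈ H: no assignment then satisfies all the clues, so 0 ∉ H.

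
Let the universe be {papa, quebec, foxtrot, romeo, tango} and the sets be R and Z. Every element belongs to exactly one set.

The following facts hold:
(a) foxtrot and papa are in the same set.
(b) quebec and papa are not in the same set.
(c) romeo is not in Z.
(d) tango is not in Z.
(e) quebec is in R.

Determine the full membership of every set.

R = {quebec, romeo, tango}; Z = {foxtrot, papa}

From (c): romeo ∉ Z.
From (d): tango ∉ Z.
From (e): quebec ∈ R.
(b): papa ∉ R.
Only one set left: papa ∈ Z.
Only one set left: romeo ∈ R.
Only one set left: tango ∈ R.
(a): foxtrot matches papa: foxtrot ∉ R.
(a): foxtrot matches papa: foxtrot ∈ Z.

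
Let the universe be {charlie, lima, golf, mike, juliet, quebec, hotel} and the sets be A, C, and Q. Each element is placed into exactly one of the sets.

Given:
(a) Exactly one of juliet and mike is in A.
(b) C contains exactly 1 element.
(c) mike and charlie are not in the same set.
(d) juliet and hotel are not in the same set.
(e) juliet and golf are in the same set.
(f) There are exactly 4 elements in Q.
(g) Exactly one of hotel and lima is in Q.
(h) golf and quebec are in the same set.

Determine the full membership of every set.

A = {hotel, mike}; C = {charlie}; Q = {golf, juliet, lima, quebec}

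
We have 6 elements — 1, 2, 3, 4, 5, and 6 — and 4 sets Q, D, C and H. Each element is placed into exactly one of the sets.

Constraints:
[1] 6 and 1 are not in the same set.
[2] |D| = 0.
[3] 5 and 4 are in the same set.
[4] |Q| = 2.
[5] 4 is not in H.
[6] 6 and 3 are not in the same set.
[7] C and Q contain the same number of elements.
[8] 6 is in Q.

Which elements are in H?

H = {1, 3}

From (5): 4 ∉ H.
From (8): 6 ∈ Q.
(1): 1 ∉ Q.
(2): D already has 0, so the rest are out.
(3): 5 matches 4: 5 ∉ H.
(6): 3 ∉ Q.
Suppose 1 ∉ H: no assignment then satisfies all the clues, so 1 ∈ H.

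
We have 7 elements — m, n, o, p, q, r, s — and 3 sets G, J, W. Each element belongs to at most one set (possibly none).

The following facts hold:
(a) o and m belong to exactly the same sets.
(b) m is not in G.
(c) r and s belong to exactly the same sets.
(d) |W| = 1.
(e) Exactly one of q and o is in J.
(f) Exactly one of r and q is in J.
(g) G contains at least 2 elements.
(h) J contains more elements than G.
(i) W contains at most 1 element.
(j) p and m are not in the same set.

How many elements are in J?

4

From (b): m ∉ G.
(a): o matches m: o ∉ G.
Suppose m ∉ J: no assignment then satisfies all the clues, so m ∈ J.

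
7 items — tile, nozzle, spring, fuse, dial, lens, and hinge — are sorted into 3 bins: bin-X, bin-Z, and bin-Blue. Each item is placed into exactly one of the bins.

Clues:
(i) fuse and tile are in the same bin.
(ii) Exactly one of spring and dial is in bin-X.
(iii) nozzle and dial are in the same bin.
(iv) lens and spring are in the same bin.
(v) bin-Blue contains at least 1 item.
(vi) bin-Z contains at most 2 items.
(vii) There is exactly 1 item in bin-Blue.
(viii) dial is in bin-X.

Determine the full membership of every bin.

bin-X = {dial, fuse, nozzle, tile}; bin-Z = {lens, spring}; bin-Blue = {hinge}

From (viii): dial ∈ bin-X.
(ii) (exactly one): spring ∉ bin-X.
(iii): nozzle matches dial: nozzle ∈ bin-X.
(iv): lens matches spring: lens ∉ bin-X.
Suppose tile ∉ bin-X: no assignment then satisfies all the clues, so tile ∈ bin-X.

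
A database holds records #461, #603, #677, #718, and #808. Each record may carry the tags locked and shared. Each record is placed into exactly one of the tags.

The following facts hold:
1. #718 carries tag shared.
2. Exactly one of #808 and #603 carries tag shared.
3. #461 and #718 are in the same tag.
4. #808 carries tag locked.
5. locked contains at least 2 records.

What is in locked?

From (1): #718 ∈ shared.
From (4): #808 ∈ locked.
(2) (exactly one): #603 ∈ shared.
(3): #461 matches #718: #461 ∉ locked.
(3): #461 matches #718: #461 ∈ shared.
(5): only 2 candidates remain for locked, so all are in.

locked = {#677, #808}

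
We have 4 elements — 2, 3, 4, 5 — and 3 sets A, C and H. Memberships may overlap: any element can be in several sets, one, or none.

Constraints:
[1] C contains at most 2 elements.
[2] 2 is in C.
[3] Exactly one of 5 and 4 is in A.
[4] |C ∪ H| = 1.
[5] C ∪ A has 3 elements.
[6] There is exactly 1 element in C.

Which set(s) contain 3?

3: A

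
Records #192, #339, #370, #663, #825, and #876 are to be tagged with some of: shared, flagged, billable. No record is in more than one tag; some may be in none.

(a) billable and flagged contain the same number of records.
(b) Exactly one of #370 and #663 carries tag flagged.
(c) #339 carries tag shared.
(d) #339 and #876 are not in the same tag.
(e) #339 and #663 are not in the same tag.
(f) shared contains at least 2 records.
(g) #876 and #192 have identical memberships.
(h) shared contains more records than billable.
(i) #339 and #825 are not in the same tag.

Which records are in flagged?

flagged = {#663}

From (c): #339 ∈ shared.
(d): #876 ∉ shared.
(e): #663 ∉ shared.
(g): #192 matches #876: #192 ∉ shared.
(i): #825 ∉ shared.
(f): only 2 candidates remain for shared, so all are in.
(b) (exactly one): #663 ∈ flagged.
Suppose #192 ∈ flagged: no assignment then satisfies all the clues, so #192 ∉ flagged.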